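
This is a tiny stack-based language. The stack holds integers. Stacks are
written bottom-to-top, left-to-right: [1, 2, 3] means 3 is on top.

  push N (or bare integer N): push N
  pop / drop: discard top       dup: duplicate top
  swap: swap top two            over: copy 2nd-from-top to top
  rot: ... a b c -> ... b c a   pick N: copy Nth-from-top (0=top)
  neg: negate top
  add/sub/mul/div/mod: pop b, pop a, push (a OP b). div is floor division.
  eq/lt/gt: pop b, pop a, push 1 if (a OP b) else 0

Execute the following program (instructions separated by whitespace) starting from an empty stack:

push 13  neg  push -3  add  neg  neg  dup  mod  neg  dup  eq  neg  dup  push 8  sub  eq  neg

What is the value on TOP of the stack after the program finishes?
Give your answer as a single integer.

Answer: 0

Derivation:
After 'push 13': [13]
After 'neg': [-13]
After 'push -3': [-13, -3]
After 'add': [-16]
After 'neg': [16]
After 'neg': [-16]
After 'dup': [-16, -16]
After 'mod': [0]
After 'neg': [0]
After 'dup': [0, 0]
After 'eq': [1]
After 'neg': [-1]
After 'dup': [-1, -1]
After 'push 8': [-1, -1, 8]
After 'sub': [-1, -9]
After 'eq': [0]
After 'neg': [0]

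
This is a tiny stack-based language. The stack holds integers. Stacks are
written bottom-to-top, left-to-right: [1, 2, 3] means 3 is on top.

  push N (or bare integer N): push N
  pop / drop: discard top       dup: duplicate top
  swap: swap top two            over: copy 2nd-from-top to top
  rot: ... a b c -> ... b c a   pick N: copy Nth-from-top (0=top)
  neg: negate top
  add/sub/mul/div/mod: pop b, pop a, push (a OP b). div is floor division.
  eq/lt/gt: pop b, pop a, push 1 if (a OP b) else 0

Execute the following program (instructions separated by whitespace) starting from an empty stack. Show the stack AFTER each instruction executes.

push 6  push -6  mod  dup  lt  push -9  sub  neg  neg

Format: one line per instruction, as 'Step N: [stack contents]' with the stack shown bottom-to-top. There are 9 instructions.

Step 1: [6]
Step 2: [6, -6]
Step 3: [0]
Step 4: [0, 0]
Step 5: [0]
Step 6: [0, -9]
Step 7: [9]
Step 8: [-9]
Step 9: [9]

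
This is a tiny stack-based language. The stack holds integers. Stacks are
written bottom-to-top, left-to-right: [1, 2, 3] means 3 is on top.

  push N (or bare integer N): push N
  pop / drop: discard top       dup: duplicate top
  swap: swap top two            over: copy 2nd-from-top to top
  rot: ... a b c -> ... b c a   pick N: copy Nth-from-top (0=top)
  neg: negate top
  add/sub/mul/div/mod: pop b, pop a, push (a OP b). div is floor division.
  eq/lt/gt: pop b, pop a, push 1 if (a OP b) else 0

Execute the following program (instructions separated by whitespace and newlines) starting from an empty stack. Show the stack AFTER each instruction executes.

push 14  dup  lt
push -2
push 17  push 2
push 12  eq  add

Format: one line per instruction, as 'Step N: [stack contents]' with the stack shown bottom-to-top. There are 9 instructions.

Step 1: [14]
Step 2: [14, 14]
Step 3: [0]
Step 4: [0, -2]
Step 5: [0, -2, 17]
Step 6: [0, -2, 17, 2]
Step 7: [0, -2, 17, 2, 12]
Step 8: [0, -2, 17, 0]
Step 9: [0, -2, 17]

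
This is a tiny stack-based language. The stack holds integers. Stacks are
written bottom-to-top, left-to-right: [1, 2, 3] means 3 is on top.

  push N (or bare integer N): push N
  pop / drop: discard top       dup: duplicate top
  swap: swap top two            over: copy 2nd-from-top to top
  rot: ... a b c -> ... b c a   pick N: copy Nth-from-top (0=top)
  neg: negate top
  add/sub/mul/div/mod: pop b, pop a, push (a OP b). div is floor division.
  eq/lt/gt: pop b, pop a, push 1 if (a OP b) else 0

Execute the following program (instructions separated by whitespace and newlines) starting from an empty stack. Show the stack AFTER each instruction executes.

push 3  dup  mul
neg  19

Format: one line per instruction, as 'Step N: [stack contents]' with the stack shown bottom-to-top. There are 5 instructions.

Step 1: [3]
Step 2: [3, 3]
Step 3: [9]
Step 4: [-9]
Step 5: [-9, 19]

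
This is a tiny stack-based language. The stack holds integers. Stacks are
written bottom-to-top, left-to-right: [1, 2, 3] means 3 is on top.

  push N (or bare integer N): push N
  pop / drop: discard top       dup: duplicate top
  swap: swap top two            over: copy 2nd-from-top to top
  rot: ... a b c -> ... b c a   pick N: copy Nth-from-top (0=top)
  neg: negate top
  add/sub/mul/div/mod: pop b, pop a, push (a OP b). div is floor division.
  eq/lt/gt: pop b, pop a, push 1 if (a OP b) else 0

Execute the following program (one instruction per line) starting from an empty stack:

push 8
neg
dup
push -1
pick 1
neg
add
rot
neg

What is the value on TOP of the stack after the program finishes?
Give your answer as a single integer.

After 'push 8': [8]
After 'neg': [-8]
After 'dup': [-8, -8]
After 'push -1': [-8, -8, -1]
After 'pick 1': [-8, -8, -1, -8]
After 'neg': [-8, -8, -1, 8]
After 'add': [-8, -8, 7]
After 'rot': [-8, 7, -8]
After 'neg': [-8, 7, 8]

Answer: 8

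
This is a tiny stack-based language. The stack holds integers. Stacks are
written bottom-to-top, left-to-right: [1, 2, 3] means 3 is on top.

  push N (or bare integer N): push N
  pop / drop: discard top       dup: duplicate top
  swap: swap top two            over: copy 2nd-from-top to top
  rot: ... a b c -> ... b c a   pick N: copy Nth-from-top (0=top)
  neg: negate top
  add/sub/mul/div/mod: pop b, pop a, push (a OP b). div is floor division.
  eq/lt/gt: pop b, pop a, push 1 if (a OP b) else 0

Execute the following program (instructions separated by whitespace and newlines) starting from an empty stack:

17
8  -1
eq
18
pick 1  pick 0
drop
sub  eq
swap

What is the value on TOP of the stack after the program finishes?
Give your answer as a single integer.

Answer: 17

Derivation:
After 'push 17': [17]
After 'push 8': [17, 8]
After 'push -1': [17, 8, -1]
After 'eq': [17, 0]
After 'push 18': [17, 0, 18]
After 'pick 1': [17, 0, 18, 0]
After 'pick 0': [17, 0, 18, 0, 0]
After 'drop': [17, 0, 18, 0]
After 'sub': [17, 0, 18]
After 'eq': [17, 0]
After 'swap': [0, 17]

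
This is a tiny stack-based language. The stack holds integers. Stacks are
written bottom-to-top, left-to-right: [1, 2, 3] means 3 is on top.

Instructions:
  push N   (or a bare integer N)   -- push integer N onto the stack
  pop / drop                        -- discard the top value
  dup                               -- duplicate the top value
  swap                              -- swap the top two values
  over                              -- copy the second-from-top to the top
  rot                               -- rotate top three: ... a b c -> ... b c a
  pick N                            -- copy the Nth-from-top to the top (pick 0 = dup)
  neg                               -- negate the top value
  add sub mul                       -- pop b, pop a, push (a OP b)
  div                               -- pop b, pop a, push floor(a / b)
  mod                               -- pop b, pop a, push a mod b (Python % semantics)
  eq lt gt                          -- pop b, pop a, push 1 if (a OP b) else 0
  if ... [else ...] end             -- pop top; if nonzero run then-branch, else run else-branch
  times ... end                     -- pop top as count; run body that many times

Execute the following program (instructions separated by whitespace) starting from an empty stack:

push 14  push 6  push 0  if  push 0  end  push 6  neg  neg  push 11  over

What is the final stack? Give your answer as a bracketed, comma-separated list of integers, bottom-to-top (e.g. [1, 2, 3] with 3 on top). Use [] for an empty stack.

After 'push 14': [14]
After 'push 6': [14, 6]
After 'push 0': [14, 6, 0]
After 'if': [14, 6]
After 'push 6': [14, 6, 6]
After 'neg': [14, 6, -6]
After 'neg': [14, 6, 6]
After 'push 11': [14, 6, 6, 11]
After 'over': [14, 6, 6, 11, 6]

Answer: [14, 6, 6, 11, 6]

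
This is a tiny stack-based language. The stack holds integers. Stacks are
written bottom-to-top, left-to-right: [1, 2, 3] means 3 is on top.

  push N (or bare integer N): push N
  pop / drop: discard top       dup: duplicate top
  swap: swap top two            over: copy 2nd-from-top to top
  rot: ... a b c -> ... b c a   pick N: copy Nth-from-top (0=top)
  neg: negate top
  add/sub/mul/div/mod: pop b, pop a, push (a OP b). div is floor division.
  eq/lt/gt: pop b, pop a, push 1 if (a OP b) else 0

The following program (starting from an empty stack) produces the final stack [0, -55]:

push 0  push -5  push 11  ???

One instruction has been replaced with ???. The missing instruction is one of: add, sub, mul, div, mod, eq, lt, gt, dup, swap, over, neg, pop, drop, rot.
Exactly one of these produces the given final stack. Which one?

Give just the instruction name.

Stack before ???: [0, -5, 11]
Stack after ???:  [0, -55]
The instruction that transforms [0, -5, 11] -> [0, -55] is: mul

Answer: mul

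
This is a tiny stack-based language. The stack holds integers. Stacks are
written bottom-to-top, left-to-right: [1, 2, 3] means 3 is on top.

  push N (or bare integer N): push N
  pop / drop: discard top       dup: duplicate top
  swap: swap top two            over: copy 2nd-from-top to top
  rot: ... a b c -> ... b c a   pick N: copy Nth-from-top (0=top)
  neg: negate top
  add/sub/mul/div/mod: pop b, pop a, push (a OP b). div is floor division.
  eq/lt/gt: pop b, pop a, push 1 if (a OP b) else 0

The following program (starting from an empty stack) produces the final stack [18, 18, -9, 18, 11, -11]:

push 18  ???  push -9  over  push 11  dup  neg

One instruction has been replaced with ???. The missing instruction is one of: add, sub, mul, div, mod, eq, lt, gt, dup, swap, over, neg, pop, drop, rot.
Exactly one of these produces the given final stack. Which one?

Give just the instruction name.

Stack before ???: [18]
Stack after ???:  [18, 18]
The instruction that transforms [18] -> [18, 18] is: dup

Answer: dup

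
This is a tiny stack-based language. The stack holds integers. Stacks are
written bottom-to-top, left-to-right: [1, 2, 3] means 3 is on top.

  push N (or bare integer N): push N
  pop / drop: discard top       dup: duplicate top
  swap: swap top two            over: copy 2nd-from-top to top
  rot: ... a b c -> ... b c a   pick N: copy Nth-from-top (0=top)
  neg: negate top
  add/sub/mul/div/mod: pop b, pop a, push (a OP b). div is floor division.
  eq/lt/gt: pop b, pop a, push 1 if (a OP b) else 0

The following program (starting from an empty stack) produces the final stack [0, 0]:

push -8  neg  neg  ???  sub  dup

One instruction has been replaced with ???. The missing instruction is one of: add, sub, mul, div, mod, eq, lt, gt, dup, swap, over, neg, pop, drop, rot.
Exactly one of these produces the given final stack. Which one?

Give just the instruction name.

Answer: dup

Derivation:
Stack before ???: [-8]
Stack after ???:  [-8, -8]
The instruction that transforms [-8] -> [-8, -8] is: dup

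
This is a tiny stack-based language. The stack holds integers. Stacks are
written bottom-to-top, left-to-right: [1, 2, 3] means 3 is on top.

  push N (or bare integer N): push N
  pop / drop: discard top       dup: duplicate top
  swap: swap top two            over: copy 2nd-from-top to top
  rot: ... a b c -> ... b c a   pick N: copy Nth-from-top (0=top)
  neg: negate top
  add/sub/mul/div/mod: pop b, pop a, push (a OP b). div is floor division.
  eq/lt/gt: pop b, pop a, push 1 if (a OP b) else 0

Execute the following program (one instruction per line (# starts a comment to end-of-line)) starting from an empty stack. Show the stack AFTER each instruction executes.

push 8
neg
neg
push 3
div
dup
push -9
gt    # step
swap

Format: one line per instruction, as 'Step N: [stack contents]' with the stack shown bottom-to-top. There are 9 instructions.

Step 1: [8]
Step 2: [-8]
Step 3: [8]
Step 4: [8, 3]
Step 5: [2]
Step 6: [2, 2]
Step 7: [2, 2, -9]
Step 8: [2, 1]
Step 9: [1, 2]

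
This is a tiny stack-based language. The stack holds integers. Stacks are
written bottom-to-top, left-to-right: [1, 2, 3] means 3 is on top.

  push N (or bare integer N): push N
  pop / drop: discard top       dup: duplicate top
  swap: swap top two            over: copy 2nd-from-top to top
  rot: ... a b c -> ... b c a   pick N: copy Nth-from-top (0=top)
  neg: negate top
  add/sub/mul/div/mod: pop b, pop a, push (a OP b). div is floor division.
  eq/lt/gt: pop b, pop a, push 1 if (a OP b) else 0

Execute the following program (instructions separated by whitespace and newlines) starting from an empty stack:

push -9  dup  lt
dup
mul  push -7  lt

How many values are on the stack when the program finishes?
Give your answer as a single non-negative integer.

After 'push -9': stack = [-9] (depth 1)
After 'dup': stack = [-9, -9] (depth 2)
After 'lt': stack = [0] (depth 1)
After 'dup': stack = [0, 0] (depth 2)
After 'mul': stack = [0] (depth 1)
After 'push -7': stack = [0, -7] (depth 2)
After 'lt': stack = [0] (depth 1)

Answer: 1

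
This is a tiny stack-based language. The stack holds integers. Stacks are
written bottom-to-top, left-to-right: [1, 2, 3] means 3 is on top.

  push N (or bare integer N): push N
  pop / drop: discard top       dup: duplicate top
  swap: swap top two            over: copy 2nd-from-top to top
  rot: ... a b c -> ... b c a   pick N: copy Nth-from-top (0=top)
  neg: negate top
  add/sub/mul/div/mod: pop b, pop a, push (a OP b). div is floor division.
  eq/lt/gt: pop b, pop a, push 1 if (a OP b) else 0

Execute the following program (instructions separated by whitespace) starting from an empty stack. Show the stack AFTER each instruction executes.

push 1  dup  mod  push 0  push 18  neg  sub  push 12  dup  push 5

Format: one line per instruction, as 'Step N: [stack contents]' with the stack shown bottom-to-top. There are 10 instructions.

Step 1: [1]
Step 2: [1, 1]
Step 3: [0]
Step 4: [0, 0]
Step 5: [0, 0, 18]
Step 6: [0, 0, -18]
Step 7: [0, 18]
Step 8: [0, 18, 12]
Step 9: [0, 18, 12, 12]
Step 10: [0, 18, 12, 12, 5]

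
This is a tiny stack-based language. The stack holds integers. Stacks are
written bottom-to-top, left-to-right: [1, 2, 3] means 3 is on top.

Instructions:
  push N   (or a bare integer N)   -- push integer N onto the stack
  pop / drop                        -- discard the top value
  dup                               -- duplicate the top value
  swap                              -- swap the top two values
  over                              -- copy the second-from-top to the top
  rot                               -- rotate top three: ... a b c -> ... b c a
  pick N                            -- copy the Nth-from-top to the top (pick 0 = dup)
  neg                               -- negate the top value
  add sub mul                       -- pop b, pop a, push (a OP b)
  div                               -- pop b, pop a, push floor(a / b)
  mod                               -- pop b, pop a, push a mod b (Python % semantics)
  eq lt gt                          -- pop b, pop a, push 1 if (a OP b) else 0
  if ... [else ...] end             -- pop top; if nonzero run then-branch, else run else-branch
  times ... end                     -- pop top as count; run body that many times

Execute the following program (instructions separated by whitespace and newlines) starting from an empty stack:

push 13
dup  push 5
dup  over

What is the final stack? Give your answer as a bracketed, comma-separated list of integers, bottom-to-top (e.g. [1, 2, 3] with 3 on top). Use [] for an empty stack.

Answer: [13, 13, 5, 5, 5]

Derivation:
After 'push 13': [13]
After 'dup': [13, 13]
After 'push 5': [13, 13, 5]
After 'dup': [13, 13, 5, 5]
After 'over': [13, 13, 5, 5, 5]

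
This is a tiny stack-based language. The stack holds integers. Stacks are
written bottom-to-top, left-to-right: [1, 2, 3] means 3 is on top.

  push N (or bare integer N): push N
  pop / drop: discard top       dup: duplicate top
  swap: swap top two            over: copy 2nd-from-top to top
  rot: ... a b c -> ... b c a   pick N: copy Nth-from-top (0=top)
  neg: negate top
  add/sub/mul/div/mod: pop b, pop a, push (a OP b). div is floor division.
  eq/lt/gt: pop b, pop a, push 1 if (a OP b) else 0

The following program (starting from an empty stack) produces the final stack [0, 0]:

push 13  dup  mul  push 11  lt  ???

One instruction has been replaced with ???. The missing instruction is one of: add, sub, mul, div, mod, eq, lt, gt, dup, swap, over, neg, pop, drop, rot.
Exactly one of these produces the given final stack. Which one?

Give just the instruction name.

Stack before ???: [0]
Stack after ???:  [0, 0]
The instruction that transforms [0] -> [0, 0] is: dup

Answer: dup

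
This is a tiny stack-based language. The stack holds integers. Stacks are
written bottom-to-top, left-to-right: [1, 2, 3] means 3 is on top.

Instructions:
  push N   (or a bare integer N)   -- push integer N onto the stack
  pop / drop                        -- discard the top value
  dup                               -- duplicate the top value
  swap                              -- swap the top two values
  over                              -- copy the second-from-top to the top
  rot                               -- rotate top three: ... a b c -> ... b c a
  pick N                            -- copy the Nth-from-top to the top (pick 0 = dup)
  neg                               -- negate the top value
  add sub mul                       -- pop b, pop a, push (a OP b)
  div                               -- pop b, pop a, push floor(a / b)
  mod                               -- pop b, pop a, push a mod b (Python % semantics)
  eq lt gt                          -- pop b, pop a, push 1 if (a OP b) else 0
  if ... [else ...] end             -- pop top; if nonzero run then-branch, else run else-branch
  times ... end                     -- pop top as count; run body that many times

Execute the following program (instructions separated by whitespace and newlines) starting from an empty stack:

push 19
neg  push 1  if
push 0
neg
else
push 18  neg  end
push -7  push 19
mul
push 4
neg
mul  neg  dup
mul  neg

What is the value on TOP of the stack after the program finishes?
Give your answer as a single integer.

Answer: -283024

Derivation:
After 'push 19': [19]
After 'neg': [-19]
After 'push 1': [-19, 1]
After 'if': [-19]
After 'push 0': [-19, 0]
After 'neg': [-19, 0]
After 'push -7': [-19, 0, -7]
After 'push 19': [-19, 0, -7, 19]
After 'mul': [-19, 0, -133]
After 'push 4': [-19, 0, -133, 4]
After 'neg': [-19, 0, -133, -4]
After 'mul': [-19, 0, 532]
After 'neg': [-19, 0, -532]
After 'dup': [-19, 0, -532, -532]
After 'mul': [-19, 0, 283024]
After 'neg': [-19, 0, -283024]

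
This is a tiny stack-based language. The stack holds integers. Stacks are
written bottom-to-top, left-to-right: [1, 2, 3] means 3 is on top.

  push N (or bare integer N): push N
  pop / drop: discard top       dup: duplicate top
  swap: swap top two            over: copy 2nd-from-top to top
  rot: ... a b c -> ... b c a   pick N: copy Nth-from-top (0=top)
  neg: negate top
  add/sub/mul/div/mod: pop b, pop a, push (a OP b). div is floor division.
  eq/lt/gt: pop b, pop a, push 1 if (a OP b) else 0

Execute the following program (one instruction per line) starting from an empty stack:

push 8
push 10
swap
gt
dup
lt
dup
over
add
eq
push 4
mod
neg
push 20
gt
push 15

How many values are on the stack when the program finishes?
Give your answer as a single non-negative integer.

Answer: 2

Derivation:
After 'push 8': stack = [8] (depth 1)
After 'push 10': stack = [8, 10] (depth 2)
After 'swap': stack = [10, 8] (depth 2)
After 'gt': stack = [1] (depth 1)
After 'dup': stack = [1, 1] (depth 2)
After 'lt': stack = [0] (depth 1)
After 'dup': stack = [0, 0] (depth 2)
After 'over': stack = [0, 0, 0] (depth 3)
After 'add': stack = [0, 0] (depth 2)
After 'eq': stack = [1] (depth 1)
After 'push 4': stack = [1, 4] (depth 2)
After 'mod': stack = [1] (depth 1)
After 'neg': stack = [-1] (depth 1)
After 'push 20': stack = [-1, 20] (depth 2)
After 'gt': stack = [0] (depth 1)
After 'push 15': stack = [0, 15] (depth 2)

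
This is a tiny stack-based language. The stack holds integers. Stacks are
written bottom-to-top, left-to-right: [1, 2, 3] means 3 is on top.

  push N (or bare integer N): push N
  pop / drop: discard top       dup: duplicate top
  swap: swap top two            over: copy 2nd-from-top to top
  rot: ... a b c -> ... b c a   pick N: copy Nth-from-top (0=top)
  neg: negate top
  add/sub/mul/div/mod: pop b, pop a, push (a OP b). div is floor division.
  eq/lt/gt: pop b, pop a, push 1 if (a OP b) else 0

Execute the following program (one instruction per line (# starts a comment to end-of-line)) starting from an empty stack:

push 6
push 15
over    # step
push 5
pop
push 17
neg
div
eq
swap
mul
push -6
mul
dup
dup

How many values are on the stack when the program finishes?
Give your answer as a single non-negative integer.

Answer: 3

Derivation:
After 'push 6': stack = [6] (depth 1)
After 'push 15': stack = [6, 15] (depth 2)
After 'over': stack = [6, 15, 6] (depth 3)
After 'push 5': stack = [6, 15, 6, 5] (depth 4)
After 'pop': stack = [6, 15, 6] (depth 3)
After 'push 17': stack = [6, 15, 6, 17] (depth 4)
After 'neg': stack = [6, 15, 6, -17] (depth 4)
After 'div': stack = [6, 15, -1] (depth 3)
After 'eq': stack = [6, 0] (depth 2)
After 'swap': stack = [0, 6] (depth 2)
After 'mul': stack = [0] (depth 1)
After 'push -6': stack = [0, -6] (depth 2)
After 'mul': stack = [0] (depth 1)
After 'dup': stack = [0, 0] (depth 2)
After 'dup': stack = [0, 0, 0] (depth 3)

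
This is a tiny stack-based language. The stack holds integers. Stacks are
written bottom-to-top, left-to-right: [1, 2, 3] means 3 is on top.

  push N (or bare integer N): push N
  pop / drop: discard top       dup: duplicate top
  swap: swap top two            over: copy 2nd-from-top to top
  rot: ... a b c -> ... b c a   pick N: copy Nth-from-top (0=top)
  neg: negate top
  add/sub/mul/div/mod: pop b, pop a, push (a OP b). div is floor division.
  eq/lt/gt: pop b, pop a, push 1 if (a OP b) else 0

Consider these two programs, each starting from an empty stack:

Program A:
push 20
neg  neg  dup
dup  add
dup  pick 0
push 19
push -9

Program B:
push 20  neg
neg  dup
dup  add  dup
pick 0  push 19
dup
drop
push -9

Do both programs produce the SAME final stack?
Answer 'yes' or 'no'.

Program A trace:
  After 'push 20': [20]
  After 'neg': [-20]
  After 'neg': [20]
  After 'dup': [20, 20]
  After 'dup': [20, 20, 20]
  After 'add': [20, 40]
  After 'dup': [20, 40, 40]
  After 'pick 0': [20, 40, 40, 40]
  After 'push 19': [20, 40, 40, 40, 19]
  After 'push -9': [20, 40, 40, 40, 19, -9]
Program A final stack: [20, 40, 40, 40, 19, -9]

Program B trace:
  After 'push 20': [20]
  After 'neg': [-20]
  After 'neg': [20]
  After 'dup': [20, 20]
  After 'dup': [20, 20, 20]
  After 'add': [20, 40]
  After 'dup': [20, 40, 40]
  After 'pick 0': [20, 40, 40, 40]
  After 'push 19': [20, 40, 40, 40, 19]
  After 'dup': [20, 40, 40, 40, 19, 19]
  After 'drop': [20, 40, 40, 40, 19]
  After 'push -9': [20, 40, 40, 40, 19, -9]
Program B final stack: [20, 40, 40, 40, 19, -9]
Same: yes

Answer: yes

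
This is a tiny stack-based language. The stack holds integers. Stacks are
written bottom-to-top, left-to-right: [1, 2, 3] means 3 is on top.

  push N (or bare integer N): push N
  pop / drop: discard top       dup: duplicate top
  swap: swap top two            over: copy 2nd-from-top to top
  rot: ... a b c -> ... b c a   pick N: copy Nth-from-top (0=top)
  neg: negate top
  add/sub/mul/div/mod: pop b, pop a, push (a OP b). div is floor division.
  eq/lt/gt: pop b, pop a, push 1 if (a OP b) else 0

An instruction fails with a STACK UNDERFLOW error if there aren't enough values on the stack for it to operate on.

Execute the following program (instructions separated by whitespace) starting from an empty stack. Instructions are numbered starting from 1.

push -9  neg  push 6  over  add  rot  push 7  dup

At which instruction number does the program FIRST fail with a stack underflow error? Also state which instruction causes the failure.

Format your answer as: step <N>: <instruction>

Answer: step 6: rot

Derivation:
Step 1 ('push -9'): stack = [-9], depth = 1
Step 2 ('neg'): stack = [9], depth = 1
Step 3 ('push 6'): stack = [9, 6], depth = 2
Step 4 ('over'): stack = [9, 6, 9], depth = 3
Step 5 ('add'): stack = [9, 15], depth = 2
Step 6 ('rot'): needs 3 value(s) but depth is 2 — STACK UNDERFLOW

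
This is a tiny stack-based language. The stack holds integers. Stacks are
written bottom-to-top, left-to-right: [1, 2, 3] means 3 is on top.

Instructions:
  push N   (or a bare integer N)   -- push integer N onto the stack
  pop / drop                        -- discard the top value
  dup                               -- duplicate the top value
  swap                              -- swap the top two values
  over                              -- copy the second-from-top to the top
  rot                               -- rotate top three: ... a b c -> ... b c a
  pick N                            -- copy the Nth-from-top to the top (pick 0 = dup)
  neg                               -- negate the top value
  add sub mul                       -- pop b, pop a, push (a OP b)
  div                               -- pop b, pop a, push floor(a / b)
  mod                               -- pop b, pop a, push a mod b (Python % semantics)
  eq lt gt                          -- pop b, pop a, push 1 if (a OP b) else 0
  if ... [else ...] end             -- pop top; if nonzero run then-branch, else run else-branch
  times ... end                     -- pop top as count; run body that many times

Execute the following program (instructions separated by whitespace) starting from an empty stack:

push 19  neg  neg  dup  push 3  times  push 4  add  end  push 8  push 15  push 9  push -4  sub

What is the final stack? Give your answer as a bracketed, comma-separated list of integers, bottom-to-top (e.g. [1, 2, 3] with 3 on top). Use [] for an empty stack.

After 'push 19': [19]
After 'neg': [-19]
After 'neg': [19]
After 'dup': [19, 19]
After 'push 3': [19, 19, 3]
After 'times': [19, 19]
After 'push 4': [19, 19, 4]
After 'add': [19, 23]
After 'push 4': [19, 23, 4]
After 'add': [19, 27]
After 'push 4': [19, 27, 4]
After 'add': [19, 31]
After 'push 8': [19, 31, 8]
After 'push 15': [19, 31, 8, 15]
After 'push 9': [19, 31, 8, 15, 9]
After 'push -4': [19, 31, 8, 15, 9, -4]
After 'sub': [19, 31, 8, 15, 13]

Answer: [19, 31, 8, 15, 13]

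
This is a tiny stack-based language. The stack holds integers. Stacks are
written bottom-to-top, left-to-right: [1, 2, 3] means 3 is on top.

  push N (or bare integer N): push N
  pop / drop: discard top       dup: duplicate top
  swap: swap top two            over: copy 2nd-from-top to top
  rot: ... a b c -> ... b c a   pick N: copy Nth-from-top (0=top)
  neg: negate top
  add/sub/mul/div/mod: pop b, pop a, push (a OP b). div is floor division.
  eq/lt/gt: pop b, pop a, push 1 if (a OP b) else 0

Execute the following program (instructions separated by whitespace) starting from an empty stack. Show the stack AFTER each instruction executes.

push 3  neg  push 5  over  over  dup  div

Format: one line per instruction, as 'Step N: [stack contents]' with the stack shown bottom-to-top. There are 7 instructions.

Step 1: [3]
Step 2: [-3]
Step 3: [-3, 5]
Step 4: [-3, 5, -3]
Step 5: [-3, 5, -3, 5]
Step 6: [-3, 5, -3, 5, 5]
Step 7: [-3, 5, -3, 1]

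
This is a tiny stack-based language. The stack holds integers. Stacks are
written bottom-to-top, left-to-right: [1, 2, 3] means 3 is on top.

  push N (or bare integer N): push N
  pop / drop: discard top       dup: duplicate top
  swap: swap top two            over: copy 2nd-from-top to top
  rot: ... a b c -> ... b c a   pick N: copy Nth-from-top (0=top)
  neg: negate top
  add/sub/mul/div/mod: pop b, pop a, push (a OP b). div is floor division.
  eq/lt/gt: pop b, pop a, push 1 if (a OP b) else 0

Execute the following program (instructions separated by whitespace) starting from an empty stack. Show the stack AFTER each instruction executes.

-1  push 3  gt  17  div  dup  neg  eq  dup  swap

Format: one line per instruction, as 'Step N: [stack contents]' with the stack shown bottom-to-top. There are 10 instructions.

Step 1: [-1]
Step 2: [-1, 3]
Step 3: [0]
Step 4: [0, 17]
Step 5: [0]
Step 6: [0, 0]
Step 7: [0, 0]
Step 8: [1]
Step 9: [1, 1]
Step 10: [1, 1]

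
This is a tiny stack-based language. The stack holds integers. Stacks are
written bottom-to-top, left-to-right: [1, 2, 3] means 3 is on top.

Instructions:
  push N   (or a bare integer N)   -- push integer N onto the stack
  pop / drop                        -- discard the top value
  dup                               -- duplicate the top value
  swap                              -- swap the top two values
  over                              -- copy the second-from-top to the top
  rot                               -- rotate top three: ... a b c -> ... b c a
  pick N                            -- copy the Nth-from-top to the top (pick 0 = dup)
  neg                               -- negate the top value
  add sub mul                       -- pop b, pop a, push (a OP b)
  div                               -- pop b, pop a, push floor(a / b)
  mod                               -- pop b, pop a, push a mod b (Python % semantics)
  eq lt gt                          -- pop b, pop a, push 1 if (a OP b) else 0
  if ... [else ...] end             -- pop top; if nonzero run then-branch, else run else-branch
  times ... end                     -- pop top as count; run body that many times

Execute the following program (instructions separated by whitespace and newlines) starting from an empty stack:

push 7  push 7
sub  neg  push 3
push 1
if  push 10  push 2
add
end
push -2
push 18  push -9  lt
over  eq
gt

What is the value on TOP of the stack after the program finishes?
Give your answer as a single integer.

Answer: 0

Derivation:
After 'push 7': [7]
After 'push 7': [7, 7]
After 'sub': [0]
After 'neg': [0]
After 'push 3': [0, 3]
After 'push 1': [0, 3, 1]
After 'if': [0, 3]
After 'push 10': [0, 3, 10]
After 'push 2': [0, 3, 10, 2]
After 'add': [0, 3, 12]
After 'push -2': [0, 3, 12, -2]
After 'push 18': [0, 3, 12, -2, 18]
After 'push -9': [0, 3, 12, -2, 18, -9]
After 'lt': [0, 3, 12, -2, 0]
After 'over': [0, 3, 12, -2, 0, -2]
After 'eq': [0, 3, 12, -2, 0]
After 'gt': [0, 3, 12, 0]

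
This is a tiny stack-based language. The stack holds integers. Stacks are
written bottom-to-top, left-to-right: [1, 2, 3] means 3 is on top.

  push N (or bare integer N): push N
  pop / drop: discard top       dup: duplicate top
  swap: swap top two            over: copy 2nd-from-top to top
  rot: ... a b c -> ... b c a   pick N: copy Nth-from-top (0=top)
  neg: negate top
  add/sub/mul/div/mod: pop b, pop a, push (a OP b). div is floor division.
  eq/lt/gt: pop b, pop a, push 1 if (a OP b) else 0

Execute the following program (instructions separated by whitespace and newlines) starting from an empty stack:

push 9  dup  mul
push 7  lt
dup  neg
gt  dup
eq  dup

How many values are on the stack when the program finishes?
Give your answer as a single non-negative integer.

Answer: 2

Derivation:
After 'push 9': stack = [9] (depth 1)
After 'dup': stack = [9, 9] (depth 2)
After 'mul': stack = [81] (depth 1)
After 'push 7': stack = [81, 7] (depth 2)
After 'lt': stack = [0] (depth 1)
After 'dup': stack = [0, 0] (depth 2)
After 'neg': stack = [0, 0] (depth 2)
After 'gt': stack = [0] (depth 1)
After 'dup': stack = [0, 0] (depth 2)
After 'eq': stack = [1] (depth 1)
After 'dup': stack = [1, 1] (depth 2)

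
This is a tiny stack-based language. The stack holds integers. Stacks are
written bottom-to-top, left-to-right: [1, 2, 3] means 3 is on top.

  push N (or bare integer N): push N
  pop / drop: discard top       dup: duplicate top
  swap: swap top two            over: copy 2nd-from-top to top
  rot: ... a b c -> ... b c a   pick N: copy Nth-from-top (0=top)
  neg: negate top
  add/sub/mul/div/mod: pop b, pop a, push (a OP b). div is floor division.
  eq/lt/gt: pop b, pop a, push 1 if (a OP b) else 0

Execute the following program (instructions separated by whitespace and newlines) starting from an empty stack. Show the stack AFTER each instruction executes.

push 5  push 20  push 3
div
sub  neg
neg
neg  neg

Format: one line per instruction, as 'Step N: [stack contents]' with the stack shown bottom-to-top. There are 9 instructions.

Step 1: [5]
Step 2: [5, 20]
Step 3: [5, 20, 3]
Step 4: [5, 6]
Step 5: [-1]
Step 6: [1]
Step 7: [-1]
Step 8: [1]
Step 9: [-1]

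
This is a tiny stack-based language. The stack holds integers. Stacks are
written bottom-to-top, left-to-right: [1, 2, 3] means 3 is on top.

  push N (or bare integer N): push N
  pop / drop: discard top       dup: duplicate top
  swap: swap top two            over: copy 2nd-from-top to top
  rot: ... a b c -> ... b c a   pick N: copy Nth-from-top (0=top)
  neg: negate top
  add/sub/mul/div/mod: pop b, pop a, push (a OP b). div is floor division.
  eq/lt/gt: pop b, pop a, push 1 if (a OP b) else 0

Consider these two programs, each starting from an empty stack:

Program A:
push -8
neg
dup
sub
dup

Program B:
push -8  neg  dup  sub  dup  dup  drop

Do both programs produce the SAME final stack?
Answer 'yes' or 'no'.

Answer: yes

Derivation:
Program A trace:
  After 'push -8': [-8]
  After 'neg': [8]
  After 'dup': [8, 8]
  After 'sub': [0]
  After 'dup': [0, 0]
Program A final stack: [0, 0]

Program B trace:
  After 'push -8': [-8]
  After 'neg': [8]
  After 'dup': [8, 8]
  After 'sub': [0]
  After 'dup': [0, 0]
  After 'dup': [0, 0, 0]
  After 'drop': [0, 0]
Program B final stack: [0, 0]
Same: yes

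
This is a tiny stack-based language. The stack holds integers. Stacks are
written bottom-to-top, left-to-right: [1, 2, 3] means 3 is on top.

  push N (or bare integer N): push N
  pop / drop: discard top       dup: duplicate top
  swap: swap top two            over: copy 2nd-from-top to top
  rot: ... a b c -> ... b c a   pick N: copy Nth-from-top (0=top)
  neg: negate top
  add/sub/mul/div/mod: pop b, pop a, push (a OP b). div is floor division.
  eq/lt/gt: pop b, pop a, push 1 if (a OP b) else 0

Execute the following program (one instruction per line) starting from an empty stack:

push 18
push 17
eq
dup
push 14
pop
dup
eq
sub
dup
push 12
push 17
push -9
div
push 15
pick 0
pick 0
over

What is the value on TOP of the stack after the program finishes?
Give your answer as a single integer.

After 'push 18': [18]
After 'push 17': [18, 17]
After 'eq': [0]
After 'dup': [0, 0]
After 'push 14': [0, 0, 14]
After 'pop': [0, 0]
After 'dup': [0, 0, 0]
After 'eq': [0, 1]
After 'sub': [-1]
After 'dup': [-1, -1]
After 'push 12': [-1, -1, 12]
After 'push 17': [-1, -1, 12, 17]
After 'push -9': [-1, -1, 12, 17, -9]
After 'div': [-1, -1, 12, -2]
After 'push 15': [-1, -1, 12, -2, 15]
After 'pick 0': [-1, -1, 12, -2, 15, 15]
After 'pick 0': [-1, -1, 12, -2, 15, 15, 15]
After 'over': [-1, -1, 12, -2, 15, 15, 15, 15]

Answer: 15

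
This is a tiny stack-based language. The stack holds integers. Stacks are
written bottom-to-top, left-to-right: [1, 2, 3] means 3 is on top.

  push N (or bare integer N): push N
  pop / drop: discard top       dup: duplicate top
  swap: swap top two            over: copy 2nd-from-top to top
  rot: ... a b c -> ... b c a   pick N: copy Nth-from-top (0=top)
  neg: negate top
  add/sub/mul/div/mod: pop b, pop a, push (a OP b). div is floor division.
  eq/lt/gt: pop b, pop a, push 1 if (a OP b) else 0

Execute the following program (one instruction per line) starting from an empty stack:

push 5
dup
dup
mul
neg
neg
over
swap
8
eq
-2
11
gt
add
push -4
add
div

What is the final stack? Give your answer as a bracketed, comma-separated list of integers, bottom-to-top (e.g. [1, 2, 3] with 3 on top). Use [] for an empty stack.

After 'push 5': [5]
After 'dup': [5, 5]
After 'dup': [5, 5, 5]
After 'mul': [5, 25]
After 'neg': [5, -25]
After 'neg': [5, 25]
After 'over': [5, 25, 5]
After 'swap': [5, 5, 25]
After 'push 8': [5, 5, 25, 8]
After 'eq': [5, 5, 0]
After 'push -2': [5, 5, 0, -2]
After 'push 11': [5, 5, 0, -2, 11]
After 'gt': [5, 5, 0, 0]
After 'add': [5, 5, 0]
After 'push -4': [5, 5, 0, -4]
After 'add': [5, 5, -4]
After 'div': [5, -2]

Answer: [5, -2]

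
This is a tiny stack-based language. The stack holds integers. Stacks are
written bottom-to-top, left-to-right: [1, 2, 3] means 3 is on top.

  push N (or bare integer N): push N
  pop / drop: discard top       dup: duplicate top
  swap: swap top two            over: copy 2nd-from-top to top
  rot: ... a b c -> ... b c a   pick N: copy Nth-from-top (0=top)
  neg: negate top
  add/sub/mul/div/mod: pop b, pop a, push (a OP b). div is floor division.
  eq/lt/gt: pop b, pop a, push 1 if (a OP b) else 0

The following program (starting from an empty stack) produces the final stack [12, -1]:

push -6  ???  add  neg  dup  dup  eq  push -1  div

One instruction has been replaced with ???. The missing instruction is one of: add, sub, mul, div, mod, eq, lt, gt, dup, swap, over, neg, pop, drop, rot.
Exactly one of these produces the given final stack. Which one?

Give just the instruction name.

Stack before ???: [-6]
Stack after ???:  [-6, -6]
The instruction that transforms [-6] -> [-6, -6] is: dup

Answer: dup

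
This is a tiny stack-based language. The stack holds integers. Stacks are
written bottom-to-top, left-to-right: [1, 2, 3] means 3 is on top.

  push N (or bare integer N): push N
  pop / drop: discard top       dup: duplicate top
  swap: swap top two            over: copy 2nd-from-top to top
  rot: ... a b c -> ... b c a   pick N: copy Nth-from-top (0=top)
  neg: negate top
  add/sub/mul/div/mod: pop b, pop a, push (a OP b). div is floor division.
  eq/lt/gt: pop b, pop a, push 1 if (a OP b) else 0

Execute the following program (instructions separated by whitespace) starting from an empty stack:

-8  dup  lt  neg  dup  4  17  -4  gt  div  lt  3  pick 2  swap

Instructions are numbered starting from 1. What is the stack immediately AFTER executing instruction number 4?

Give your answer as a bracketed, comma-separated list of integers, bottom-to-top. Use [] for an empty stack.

Step 1 ('-8'): [-8]
Step 2 ('dup'): [-8, -8]
Step 3 ('lt'): [0]
Step 4 ('neg'): [0]

Answer: [0]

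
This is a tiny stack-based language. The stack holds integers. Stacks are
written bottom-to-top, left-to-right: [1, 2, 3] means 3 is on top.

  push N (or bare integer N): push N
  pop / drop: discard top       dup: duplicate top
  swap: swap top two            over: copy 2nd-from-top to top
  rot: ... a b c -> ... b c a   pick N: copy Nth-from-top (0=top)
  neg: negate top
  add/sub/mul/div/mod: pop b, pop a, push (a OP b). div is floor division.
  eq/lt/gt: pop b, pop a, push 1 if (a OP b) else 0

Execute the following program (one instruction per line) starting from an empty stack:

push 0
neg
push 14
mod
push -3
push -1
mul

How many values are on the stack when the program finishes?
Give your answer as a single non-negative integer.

After 'push 0': stack = [0] (depth 1)
After 'neg': stack = [0] (depth 1)
After 'push 14': stack = [0, 14] (depth 2)
After 'mod': stack = [0] (depth 1)
After 'push -3': stack = [0, -3] (depth 2)
After 'push -1': stack = [0, -3, -1] (depth 3)
After 'mul': stack = [0, 3] (depth 2)

Answer: 2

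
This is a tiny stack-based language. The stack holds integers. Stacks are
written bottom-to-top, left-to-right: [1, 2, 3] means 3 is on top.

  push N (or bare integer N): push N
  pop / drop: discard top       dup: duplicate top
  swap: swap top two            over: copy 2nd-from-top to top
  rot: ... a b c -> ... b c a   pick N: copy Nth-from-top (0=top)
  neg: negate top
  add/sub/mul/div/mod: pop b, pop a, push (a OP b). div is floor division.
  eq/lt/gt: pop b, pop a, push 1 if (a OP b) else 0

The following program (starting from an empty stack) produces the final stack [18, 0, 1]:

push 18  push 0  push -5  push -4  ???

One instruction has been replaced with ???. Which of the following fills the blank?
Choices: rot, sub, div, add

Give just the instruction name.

Answer: div

Derivation:
Stack before ???: [18, 0, -5, -4]
Stack after ???:  [18, 0, 1]
Checking each choice:
  rot: produces [18, -5, -4, 0]
  sub: produces [18, 0, -1]
  div: MATCH
  add: produces [18, 0, -9]
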